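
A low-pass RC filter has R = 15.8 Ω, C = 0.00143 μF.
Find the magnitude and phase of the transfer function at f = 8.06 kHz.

Step 1 — Angular frequency: ω = 2π·8060 = 5.064e+04 rad/s.
Step 2 — Transfer function: H(jω) = 1/(1 + jωRC).
Step 3 — Denominator: 1 + jωRC = 1 + j·5.064e+04·15.8·1.43e-09 = 1 + j0.001144.
Step 4 — H = 1 - j0.001144.
Step 5 — Magnitude: |H| = 1 (-0.0 dB); phase: φ = -0.1°.

|H| = 1 (-0.0 dB), φ = -0.1°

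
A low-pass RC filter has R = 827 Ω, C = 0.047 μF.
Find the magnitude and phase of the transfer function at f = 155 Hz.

Step 1 — Angular frequency: ω = 2π·155 = 973.9 rad/s.
Step 2 — Transfer function: H(jω) = 1/(1 + jωRC).
Step 3 — Denominator: 1 + jωRC = 1 + j·973.9·827·4.7e-08 = 1 + j0.03785.
Step 4 — H = 0.9986 - j0.0378.
Step 5 — Magnitude: |H| = 0.9993 (-0.0 dB); phase: φ = -2.2°.

|H| = 0.9993 (-0.0 dB), φ = -2.2°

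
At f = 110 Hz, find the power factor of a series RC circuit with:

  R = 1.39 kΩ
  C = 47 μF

Step 1 — Angular frequency: ω = 2π·f = 2π·110 = 691.2 rad/s.
Step 2 — Component impedances:
  R: Z = R = 1390 Ω
  C: Z = 1/(jωC) = -j/(ω·C) = 0 - j30.78 Ω
Step 3 — Series combination: Z_total = R + C = 1390 - j30.78 Ω = 1390∠-1.3° Ω.
Step 4 — Power factor: PF = cos(φ) = Re(Z)/|Z| = 1390/1390.3 = 0.9998.
Step 5 — Type: Im(Z) = -30.78 ⇒ leading (phase φ = -1.3°).

PF = 0.9998 (leading, φ = -1.3°)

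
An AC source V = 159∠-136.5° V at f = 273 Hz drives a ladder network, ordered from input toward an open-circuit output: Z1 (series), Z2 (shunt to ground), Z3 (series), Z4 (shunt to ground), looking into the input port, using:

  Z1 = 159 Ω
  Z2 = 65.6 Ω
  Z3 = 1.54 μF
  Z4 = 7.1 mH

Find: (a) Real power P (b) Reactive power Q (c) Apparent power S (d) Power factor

Step 1 — Angular frequency: ω = 2π·f = 2π·273 = 1715 rad/s.
Step 2 — Component impedances:
  Z1: Z = R = 159 Ω
  Z2: Z = R = 65.6 Ω
  Z3: Z = 1/(jωC) = -j/(ω·C) = 0 - j378.6 Ω
  Z4: Z = jωL = j·1715·0.0071 = 0 + j12.18 Ω
Step 3 — Ladder network (open output): work backward from the far end, alternating series and parallel combinations. Z_in = 222.6 - j11.38 Ω = 222.9∠-2.9° Ω.
Step 4 — Source phasor: V = 159∠-136.5° V = -115.3 - j109.4 V.
Step 5 — Current: I = V / Z = -0.4918 - j0.5169 A = 0.7135∠-133.6° A.
Step 6 — Complex power: S = V·I* = 113.3 - j5.793 VA.
Step 7 — Real power: P = Re(S) = 113.3 W.
Step 8 — Reactive power: Q = Im(S) = -5.793 VAR.
Step 9 — Apparent power: |S| = 113.4 VA.
Step 10 — Power factor: PF = P/|S| = 0.9987 (leading).

(a) P = 113.3 W  (b) Q = -5.793 VAR  (c) S = 113.4 VA  (d) PF = 0.9987 (leading)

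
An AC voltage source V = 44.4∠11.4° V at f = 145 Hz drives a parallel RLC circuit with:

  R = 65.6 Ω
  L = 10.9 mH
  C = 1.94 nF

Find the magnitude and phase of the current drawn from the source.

Step 1 — Angular frequency: ω = 2π·f = 2π·145 = 911.1 rad/s.
Step 2 — Component impedances:
  R: Z = R = 65.6 Ω
  L: Z = jωL = j·911.1·0.0109 = 0 + j9.931 Ω
  C: Z = 1/(jωC) = -j/(ω·C) = 0 - j5.658e+05 Ω
Step 3 — Parallel combination: 1/Z_total = 1/R + 1/L + 1/C; Z_total = 1.47 + j9.708 Ω = 9.819∠81.4° Ω.
Step 4 — Source phasor: V = 44.4∠11.4° V = 43.52 + j8.776 V.
Step 5 — Ohm's law: I = V / Z_total = (43.52 + j8.776) / (1.47 + j9.708) = 1.547 - j4.249 A.
Step 6 — Convert to polar: |I| = 4.522 A, ∠I = -70.0°.

I = 4.522∠-70.0° A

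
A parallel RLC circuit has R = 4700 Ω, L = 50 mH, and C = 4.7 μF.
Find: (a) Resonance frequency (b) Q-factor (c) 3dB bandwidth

Step 1 — Resonance: ω₀ = 1/√(LC) = 1/√(0.05·4.7e-06) = 2063 rad/s.
Step 2 — f₀ = ω₀/(2π) = 328.3 Hz.
Step 3 — Parallel Q: Q = R/(ω₀L) = 4700/(2063·0.05) = 45.57.
Step 4 — Bandwidth: Δω = ω₀/Q = 45.27 rad/s; BW = Δω/(2π) = 7.205 Hz.

(a) f₀ = 328.3 Hz  (b) Q = 45.57  (c) BW = 7.205 Hz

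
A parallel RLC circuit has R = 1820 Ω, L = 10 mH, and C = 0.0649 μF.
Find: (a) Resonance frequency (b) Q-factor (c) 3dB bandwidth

Step 1 — Resonance: ω₀ = 1/√(LC) = 1/√(0.01·6.49e-08) = 3.925e+04 rad/s.
Step 2 — f₀ = ω₀/(2π) = 6247 Hz.
Step 3 — Parallel Q: Q = R/(ω₀L) = 1820/(3.925e+04·0.01) = 4.637.
Step 4 — Bandwidth: Δω = ω₀/Q = 8466 rad/s; BW = Δω/(2π) = 1347 Hz.

(a) f₀ = 6247 Hz  (b) Q = 4.637  (c) BW = 1347 Hz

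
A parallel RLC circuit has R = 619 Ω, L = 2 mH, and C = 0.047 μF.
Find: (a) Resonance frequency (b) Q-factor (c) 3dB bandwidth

Step 1 — Resonance: ω₀ = 1/√(LC) = 1/√(0.002·4.7e-08) = 1.031e+05 rad/s.
Step 2 — f₀ = ω₀/(2π) = 1.642e+04 Hz.
Step 3 — Parallel Q: Q = R/(ω₀L) = 619/(1.031e+05·0.002) = 3.001.
Step 4 — Bandwidth: Δω = ω₀/Q = 3.437e+04 rad/s; BW = Δω/(2π) = 5471 Hz.

(a) f₀ = 1.642e+04 Hz  (b) Q = 3.001  (c) BW = 5471 Hz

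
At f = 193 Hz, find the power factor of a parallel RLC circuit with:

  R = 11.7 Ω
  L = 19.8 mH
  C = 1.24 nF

Step 1 — Angular frequency: ω = 2π·f = 2π·193 = 1213 rad/s.
Step 2 — Component impedances:
  R: Z = R = 11.7 Ω
  L: Z = jωL = j·1213·0.0198 = 0 + j24.01 Ω
  C: Z = 1/(jωC) = -j/(ω·C) = 0 - j6.65e+05 Ω
Step 3 — Parallel combination: 1/Z_total = 1/R + 1/L + 1/C; Z_total = 9.455 + j4.607 Ω = 10.52∠26.0° Ω.
Step 4 — Power factor: PF = cos(φ) = Re(Z)/|Z| = 9.45508/10.5178 = 0.899.
Step 5 — Type: Im(Z) = 4.607 ⇒ lagging (phase φ = 26.0°).

PF = 0.899 (lagging, φ = 26.0°)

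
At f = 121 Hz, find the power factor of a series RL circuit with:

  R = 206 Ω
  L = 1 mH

Step 1 — Angular frequency: ω = 2π·f = 2π·121 = 760.3 rad/s.
Step 2 — Component impedances:
  R: Z = R = 206 Ω
  L: Z = jωL = j·760.3·0.001 = 0 + j0.7603 Ω
Step 3 — Series combination: Z_total = R + L = 206 + j0.7603 Ω = 206∠0.2° Ω.
Step 4 — Power factor: PF = cos(φ) = Re(Z)/|Z| = 206/206 = 1.
Step 5 — Type: Im(Z) = 0.7603 ⇒ lagging (phase φ = 0.2°).

PF = 1 (lagging, φ = 0.2°)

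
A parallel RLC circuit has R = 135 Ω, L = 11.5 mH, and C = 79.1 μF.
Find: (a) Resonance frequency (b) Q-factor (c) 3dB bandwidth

Step 1 — Resonance: ω₀ = 1/√(LC) = 1/√(0.0115·7.91e-05) = 1048 rad/s.
Step 2 — f₀ = ω₀/(2π) = 166.9 Hz.
Step 3 — Parallel Q: Q = R/(ω₀L) = 135/(1048·0.0115) = 11.2.
Step 4 — Bandwidth: Δω = ω₀/Q = 93.65 rad/s; BW = Δω/(2π) = 14.9 Hz.

(a) f₀ = 166.9 Hz  (b) Q = 11.2  (c) BW = 14.9 Hz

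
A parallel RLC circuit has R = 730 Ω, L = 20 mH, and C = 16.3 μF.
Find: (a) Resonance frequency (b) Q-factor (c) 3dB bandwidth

Step 1 — Resonance: ω₀ = 1/√(LC) = 1/√(0.02·1.63e-05) = 1751 rad/s.
Step 2 — f₀ = ω₀/(2π) = 278.7 Hz.
Step 3 — Parallel Q: Q = R/(ω₀L) = 730/(1751·0.02) = 20.84.
Step 4 — Bandwidth: Δω = ω₀/Q = 84.04 rad/s; BW = Δω/(2π) = 13.38 Hz.

(a) f₀ = 278.7 Hz  (b) Q = 20.84  (c) BW = 13.38 Hz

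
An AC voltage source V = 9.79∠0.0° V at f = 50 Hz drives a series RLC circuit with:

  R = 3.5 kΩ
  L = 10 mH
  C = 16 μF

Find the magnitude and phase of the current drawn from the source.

Step 1 — Angular frequency: ω = 2π·f = 2π·50 = 314.2 rad/s.
Step 2 — Component impedances:
  R: Z = R = 3500 Ω
  L: Z = jωL = j·314.2·0.01 = 0 + j3.142 Ω
  C: Z = 1/(jωC) = -j/(ω·C) = 0 - j198.9 Ω
Step 3 — Series combination: Z_total = R + L + C = 3500 - j195.8 Ω = 3505∠-3.2° Ω.
Step 4 — Source phasor: V = 9.79∠0.0° V = 9.79 V.
Step 5 — Ohm's law: I = V / Z_total = (9.79) / (3500 - j195.8) = 0.002788 + j0.000156 A.
Step 6 — Convert to polar: |I| = 0.002793 A, ∠I = 3.2°.

I = 0.002793∠3.2° A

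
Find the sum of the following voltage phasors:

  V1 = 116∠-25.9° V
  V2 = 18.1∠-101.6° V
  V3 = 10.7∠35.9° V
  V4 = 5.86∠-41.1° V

Step 1 — Convert each phasor to rectangular form:
  V1 = 116·(cos(-25.9°) + j·sin(-25.9°)) = 104.3 - j50.67 V
  V2 = 18.1·(cos(-101.6°) + j·sin(-101.6°)) = -3.64 - j17.73 V
  V3 = 10.7·(cos(35.9°) + j·sin(35.9°)) = 8.667 + j6.274 V
  V4 = 5.86·(cos(-41.1°) + j·sin(-41.1°)) = 4.416 - j3.852 V
Step 2 — Sum components: V_total = 113.8 - j65.98 V.
Step 3 — Convert to polar: |V_total| = 131.5 V, ∠V_total = -30.1°.

V_total = 131.5∠-30.1° V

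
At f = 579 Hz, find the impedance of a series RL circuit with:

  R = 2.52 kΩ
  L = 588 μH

Step 1 — Angular frequency: ω = 2π·f = 2π·579 = 3638 rad/s.
Step 2 — Component impedances:
  R: Z = R = 2520 Ω
  L: Z = jωL = j·3638·0.000588 = 0 + j2.139 Ω
Step 3 — Series combination: Z_total = R + L = 2520 + j2.139 Ω = 2520∠0.0° Ω.

Z = 2520 + j2.139 Ω = 2520∠0.0° Ω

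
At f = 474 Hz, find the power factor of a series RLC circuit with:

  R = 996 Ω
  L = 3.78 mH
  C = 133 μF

Step 1 — Angular frequency: ω = 2π·f = 2π·474 = 2978 rad/s.
Step 2 — Component impedances:
  R: Z = R = 996 Ω
  L: Z = jωL = j·2978·0.00378 = 0 + j11.26 Ω
  C: Z = 1/(jωC) = -j/(ω·C) = 0 - j2.525 Ω
Step 3 — Series combination: Z_total = R + L + C = 996 + j8.733 Ω = 996∠0.5° Ω.
Step 4 — Power factor: PF = cos(φ) = Re(Z)/|Z| = 996/996 = 1.
Step 5 — Type: Im(Z) = 8.733 ⇒ lagging (phase φ = 0.5°).

PF = 1 (lagging, φ = 0.5°)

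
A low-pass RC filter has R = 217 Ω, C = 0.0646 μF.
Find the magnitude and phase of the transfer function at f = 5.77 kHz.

Step 1 — Angular frequency: ω = 2π·5770 = 3.625e+04 rad/s.
Step 2 — Transfer function: H(jω) = 1/(1 + jωRC).
Step 3 — Denominator: 1 + jωRC = 1 + j·3.625e+04·217·6.46e-08 = 1 + j0.5082.
Step 4 — H = 0.7947 - j0.4039.
Step 5 — Magnitude: |H| = 0.8915 (-1.0 dB); phase: φ = -26.9°.

|H| = 0.8915 (-1.0 dB), φ = -26.9°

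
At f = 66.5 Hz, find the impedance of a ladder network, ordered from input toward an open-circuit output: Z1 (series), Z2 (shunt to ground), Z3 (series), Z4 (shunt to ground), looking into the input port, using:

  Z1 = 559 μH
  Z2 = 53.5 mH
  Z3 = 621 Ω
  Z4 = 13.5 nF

Step 1 — Angular frequency: ω = 2π·f = 2π·66.5 = 417.8 rad/s.
Step 2 — Component impedances:
  Z1: Z = jωL = j·417.8·0.000559 = 0 + j0.2336 Ω
  Z2: Z = jωL = j·417.8·0.0535 = 0 + j22.35 Ω
  Z3: Z = R = 621 Ω
  Z4: Z = 1/(jωC) = -j/(ω·C) = 0 - j1.773e+05 Ω
Step 3 — Ladder network (open output): work backward from the far end, alternating series and parallel combinations. Z_in = 9.876e-06 + j22.59 Ω = 22.59∠90.0° Ω.

Z = 9.876e-06 + j22.59 Ω = 22.59∠90.0° Ω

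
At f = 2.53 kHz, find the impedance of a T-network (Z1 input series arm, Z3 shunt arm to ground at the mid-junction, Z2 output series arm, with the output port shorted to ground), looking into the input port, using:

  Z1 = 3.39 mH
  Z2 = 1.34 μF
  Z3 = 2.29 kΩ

Step 1 — Angular frequency: ω = 2π·f = 2π·2530 = 1.59e+04 rad/s.
Step 2 — Component impedances:
  Z1: Z = jωL = j·1.59e+04·0.00339 = 0 + j53.89 Ω
  Z2: Z = 1/(jωC) = -j/(ω·C) = 0 - j46.95 Ω
  Z3: Z = R = 2290 Ω
Step 3 — With the output port shorted to ground, the output series arm Z2 runs from the junction to ground; the shunt arm Z3 also runs from the junction to ground. They appear in parallel: Z3 || Z2 = 0.962 - j46.93 Ω.
Step 4 — Series with input arm Z1: Z_in = Z1 + (Z3 || Z2) = 0.962 + j6.963 Ω = 7.029∠82.1° Ω.

Z = 0.962 + j6.963 Ω = 7.029∠82.1° Ω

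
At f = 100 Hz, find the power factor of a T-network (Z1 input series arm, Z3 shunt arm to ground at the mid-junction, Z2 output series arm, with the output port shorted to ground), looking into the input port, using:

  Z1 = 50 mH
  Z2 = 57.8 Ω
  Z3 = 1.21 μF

Step 1 — Angular frequency: ω = 2π·f = 2π·100 = 628.3 rad/s.
Step 2 — Component impedances:
  Z1: Z = jωL = j·628.3·0.05 = 0 + j31.42 Ω
  Z2: Z = R = 57.8 Ω
  Z3: Z = 1/(jωC) = -j/(ω·C) = 0 - j1315 Ω
Step 3 — With the output port shorted to ground, the output series arm Z2 runs from the junction to ground; the shunt arm Z3 also runs from the junction to ground. They appear in parallel: Z3 || Z2 = 57.69 - j2.535 Ω.
Step 4 — Series with input arm Z1: Z_in = Z1 + (Z3 || Z2) = 57.69 + j28.88 Ω = 64.51∠26.6° Ω.
Step 5 — Power factor: PF = cos(φ) = Re(Z)/|Z| = 57.689/64.514 = 0.8942.
Step 6 — Type: Im(Z) = 28.88 ⇒ lagging (phase φ = 26.6°).

PF = 0.8942 (lagging, φ = 26.6°)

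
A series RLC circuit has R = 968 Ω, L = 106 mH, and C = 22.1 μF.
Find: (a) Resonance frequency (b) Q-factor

Step 1 — Resonance condition Im(Z)=0 gives ω₀ = 1/√(LC).
Step 2 — ω₀ = 1/√(0.106·2.21e-05) = 653.4 rad/s.
Step 3 — f₀ = ω₀/(2π) = 104 Hz.
Step 4 — Series Q: Q = ω₀L/R = 653.4·0.106/968 = 0.07155.

(a) f₀ = 104 Hz  (b) Q = 0.07155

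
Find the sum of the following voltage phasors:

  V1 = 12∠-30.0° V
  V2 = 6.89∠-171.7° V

Step 1 — Convert each phasor to rectangular form:
  V1 = 12·(cos(-30.0°) + j·sin(-30.0°)) = 10.39 - j6 V
  V2 = 6.89·(cos(-171.7°) + j·sin(-171.7°)) = -6.818 - j0.9946 V
Step 2 — Sum components: V_total = 3.574 - j6.995 V.
Step 3 — Convert to polar: |V_total| = 7.855 V, ∠V_total = -62.9°.

V_total = 7.855∠-62.9° V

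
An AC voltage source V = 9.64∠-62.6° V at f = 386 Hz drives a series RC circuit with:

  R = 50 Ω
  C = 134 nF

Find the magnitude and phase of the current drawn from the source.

Step 1 — Angular frequency: ω = 2π·f = 2π·386 = 2425 rad/s.
Step 2 — Component impedances:
  R: Z = R = 50 Ω
  C: Z = 1/(jωC) = -j/(ω·C) = 0 - j3077 Ω
Step 3 — Series combination: Z_total = R + C = 50 - j3077 Ω = 3077∠-89.1° Ω.
Step 4 — Source phasor: V = 9.64∠-62.6° V = 4.436 - j8.559 V.
Step 5 — Ohm's law: I = V / Z_total = (4.436 - j8.559) / (50 - j3077) = 0.002804 + j0.001396 A.
Step 6 — Convert to polar: |I| = 0.003133 A, ∠I = 26.5°.

I = 0.003133∠26.5° A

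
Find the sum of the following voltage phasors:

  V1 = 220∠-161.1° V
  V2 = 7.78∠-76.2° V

Step 1 — Convert each phasor to rectangular form:
  V1 = 220·(cos(-161.1°) + j·sin(-161.1°)) = -208.1 - j71.26 V
  V2 = 7.78·(cos(-76.2°) + j·sin(-76.2°)) = 1.856 - j7.555 V
Step 2 — Sum components: V_total = -206.3 - j78.82 V.
Step 3 — Convert to polar: |V_total| = 220.8 V, ∠V_total = -159.1°.

V_total = 220.8∠-159.1° V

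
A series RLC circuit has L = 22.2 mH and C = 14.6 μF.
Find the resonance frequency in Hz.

Step 1 — Resonance condition Im(Z)=0 gives ω₀ = 1/√(LC).
Step 2 — ω₀ = 1/√(0.0222·1.46e-05) = 1756 rad/s.
Step 3 — f₀ = ω₀/(2π) = 279.6 Hz.

f₀ = 279.6 Hz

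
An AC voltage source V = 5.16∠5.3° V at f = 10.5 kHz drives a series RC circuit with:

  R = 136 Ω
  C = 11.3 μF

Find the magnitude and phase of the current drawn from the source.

Step 1 — Angular frequency: ω = 2π·f = 2π·1.05e+04 = 6.597e+04 rad/s.
Step 2 — Component impedances:
  R: Z = R = 136 Ω
  C: Z = 1/(jωC) = -j/(ω·C) = 0 - j1.341 Ω
Step 3 — Series combination: Z_total = R + C = 136 - j1.341 Ω = 136∠-0.6° Ω.
Step 4 — Source phasor: V = 5.16∠5.3° V = 5.138 + j0.4766 V.
Step 5 — Ohm's law: I = V / Z_total = (5.138 + j0.4766) / (136 - j1.341) = 0.03774 + j0.003877 A.
Step 6 — Convert to polar: |I| = 0.03794 A, ∠I = 5.9°.

I = 0.03794∠5.9° A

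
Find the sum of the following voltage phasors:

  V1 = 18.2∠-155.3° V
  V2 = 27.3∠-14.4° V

Step 1 — Convert each phasor to rectangular form:
  V1 = 18.2·(cos(-155.3°) + j·sin(-155.3°)) = -16.53 - j7.605 V
  V2 = 27.3·(cos(-14.4°) + j·sin(-14.4°)) = 26.44 - j6.789 V
Step 2 — Sum components: V_total = 9.907 - j14.39 V.
Step 3 — Convert to polar: |V_total| = 17.47 V, ∠V_total = -55.5°.

V_total = 17.47∠-55.5° V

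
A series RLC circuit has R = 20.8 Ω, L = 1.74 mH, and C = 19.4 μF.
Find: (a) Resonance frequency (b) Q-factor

Step 1 — Resonance condition Im(Z)=0 gives ω₀ = 1/√(LC).
Step 2 — ω₀ = 1/√(0.00174·1.94e-05) = 5443 rad/s.
Step 3 — f₀ = ω₀/(2π) = 866.3 Hz.
Step 4 — Series Q: Q = ω₀L/R = 5443·0.00174/20.8 = 0.4553.

(a) f₀ = 866.3 Hz  (b) Q = 0.4553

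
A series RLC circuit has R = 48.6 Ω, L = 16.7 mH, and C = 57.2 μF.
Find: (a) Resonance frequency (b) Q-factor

Step 1 — Resonance condition Im(Z)=0 gives ω₀ = 1/√(LC).
Step 2 — ω₀ = 1/√(0.0167·5.72e-05) = 1023 rad/s.
Step 3 — f₀ = ω₀/(2π) = 162.8 Hz.
Step 4 — Series Q: Q = ω₀L/R = 1023·0.0167/48.6 = 0.3516.

(a) f₀ = 162.8 Hz  (b) Q = 0.3516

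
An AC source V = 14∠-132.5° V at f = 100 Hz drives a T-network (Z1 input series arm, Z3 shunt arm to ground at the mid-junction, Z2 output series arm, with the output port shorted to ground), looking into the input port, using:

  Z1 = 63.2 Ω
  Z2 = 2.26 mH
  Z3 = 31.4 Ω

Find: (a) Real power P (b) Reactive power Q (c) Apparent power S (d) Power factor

Step 1 — Angular frequency: ω = 2π·f = 2π·100 = 628.3 rad/s.
Step 2 — Component impedances:
  Z1: Z = R = 63.2 Ω
  Z2: Z = jωL = j·628.3·0.00226 = 0 + j1.42 Ω
  Z3: Z = R = 31.4 Ω
Step 3 — With the output port shorted to ground, the output series arm Z2 runs from the junction to ground; the shunt arm Z3 also runs from the junction to ground. They appear in parallel: Z3 || Z2 = 0.06409 + j1.417 Ω.
Step 4 — Series with input arm Z1: Z_in = Z1 + (Z3 || Z2) = 63.26 + j1.417 Ω = 63.28∠1.3° Ω.
Step 5 — Source phasor: V = 14∠-132.5° V = -9.458 - j10.32 V.
Step 6 — Current: I = V / Z = -0.1531 - j0.1597 A = 0.2212∠-133.8° A.
Step 7 — Complex power: S = V·I* = 3.097 + j0.06936 VA.
Step 8 — Real power: P = Re(S) = 3.097 W.
Step 9 — Reactive power: Q = Im(S) = 0.06936 VAR.
Step 10 — Apparent power: |S| = 3.097 VA.
Step 11 — Power factor: PF = P/|S| = 0.9997 (lagging).

(a) P = 3.097 W  (b) Q = 0.06936 VAR  (c) S = 3.097 VA  (d) PF = 0.9997 (lagging)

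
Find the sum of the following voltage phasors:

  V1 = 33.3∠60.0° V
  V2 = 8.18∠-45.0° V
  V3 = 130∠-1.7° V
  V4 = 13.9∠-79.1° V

Step 1 — Convert each phasor to rectangular form:
  V1 = 33.3·(cos(60.0°) + j·sin(60.0°)) = 16.65 + j28.84 V
  V2 = 8.18·(cos(-45.0°) + j·sin(-45.0°)) = 5.784 - j5.784 V
  V3 = 130·(cos(-1.7°) + j·sin(-1.7°)) = 129.9 - j3.857 V
  V4 = 13.9·(cos(-79.1°) + j·sin(-79.1°)) = 2.628 - j13.65 V
Step 2 — Sum components: V_total = 155 + j5.549 V.
Step 3 — Convert to polar: |V_total| = 155.1 V, ∠V_total = 2.1°.

V_total = 155.1∠2.1° V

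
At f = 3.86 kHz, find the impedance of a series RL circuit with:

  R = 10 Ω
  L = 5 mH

Step 1 — Angular frequency: ω = 2π·f = 2π·3860 = 2.425e+04 rad/s.
Step 2 — Component impedances:
  R: Z = R = 10 Ω
  L: Z = jωL = j·2.425e+04·0.005 = 0 + j121.3 Ω
Step 3 — Series combination: Z_total = R + L = 10 + j121.3 Ω = 121.7∠85.3° Ω.

Z = 10 + j121.3 Ω = 121.7∠85.3° Ω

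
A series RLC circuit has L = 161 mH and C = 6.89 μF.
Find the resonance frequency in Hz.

Step 1 — Resonance condition Im(Z)=0 gives ω₀ = 1/√(LC).
Step 2 — ω₀ = 1/√(0.161·6.89e-06) = 949.5 rad/s.
Step 3 — f₀ = ω₀/(2π) = 151.1 Hz.

f₀ = 151.1 Hz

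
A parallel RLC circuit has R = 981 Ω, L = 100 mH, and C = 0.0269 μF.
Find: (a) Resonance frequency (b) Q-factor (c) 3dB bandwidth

Step 1 — Resonance: ω₀ = 1/√(LC) = 1/√(0.1·2.69e-08) = 1.928e+04 rad/s.
Step 2 — f₀ = ω₀/(2π) = 3069 Hz.
Step 3 — Parallel Q: Q = R/(ω₀L) = 981/(1.928e+04·0.1) = 0.5088.
Step 4 — Bandwidth: Δω = ω₀/Q = 3.789e+04 rad/s; BW = Δω/(2π) = 6031 Hz.

(a) f₀ = 3069 Hz  (b) Q = 0.5088  (c) BW = 6031 Hz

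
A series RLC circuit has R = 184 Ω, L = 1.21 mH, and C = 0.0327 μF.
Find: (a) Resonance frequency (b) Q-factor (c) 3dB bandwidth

Step 1 — Resonance: ω₀ = 1/√(LC) = 1/√(0.00121·3.27e-08) = 1.59e+05 rad/s.
Step 2 — f₀ = ω₀/(2π) = 2.53e+04 Hz.
Step 3 — Series Q: Q = ω₀L/R = 1.59e+05·0.00121/184 = 1.045.
Step 4 — Bandwidth: Δω = ω₀/Q = 1.521e+05 rad/s; BW = Δω/(2π) = 2.42e+04 Hz.

(a) f₀ = 2.53e+04 Hz  (b) Q = 1.045  (c) BW = 2.42e+04 Hz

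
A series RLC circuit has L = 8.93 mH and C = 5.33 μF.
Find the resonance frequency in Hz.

Step 1 — Resonance condition Im(Z)=0 gives ω₀ = 1/√(LC).
Step 2 — ω₀ = 1/√(0.00893·5.33e-06) = 4584 rad/s.
Step 3 — f₀ = ω₀/(2π) = 729.5 Hz.

f₀ = 729.5 Hz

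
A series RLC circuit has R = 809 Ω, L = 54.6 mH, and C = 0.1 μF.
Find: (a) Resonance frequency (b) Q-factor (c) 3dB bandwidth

Step 1 — Resonance: ω₀ = 1/√(LC) = 1/√(0.0546·1e-07) = 1.353e+04 rad/s.
Step 2 — f₀ = ω₀/(2π) = 2154 Hz.
Step 3 — Series Q: Q = ω₀L/R = 1.353e+04·0.0546/809 = 0.9134.
Step 4 — Bandwidth: Δω = ω₀/Q = 1.482e+04 rad/s; BW = Δω/(2π) = 2358 Hz.

(a) f₀ = 2154 Hz  (b) Q = 0.9134  (c) BW = 2358 Hz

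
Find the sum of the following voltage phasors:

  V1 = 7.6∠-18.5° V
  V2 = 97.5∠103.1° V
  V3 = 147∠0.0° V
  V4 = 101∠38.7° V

Step 1 — Convert each phasor to rectangular form:
  V1 = 7.6·(cos(-18.5°) + j·sin(-18.5°)) = 7.207 - j2.412 V
  V2 = 97.5·(cos(103.1°) + j·sin(103.1°)) = -22.1 + j94.96 V
  V3 = 147·(cos(0.0°) + j·sin(0.0°)) = 147 V
  V4 = 101·(cos(38.7°) + j·sin(38.7°)) = 78.82 + j63.15 V
Step 2 — Sum components: V_total = 210.9 + j155.7 V.
Step 3 — Convert to polar: |V_total| = 262.2 V, ∠V_total = 36.4°.

V_total = 262.2∠36.4° V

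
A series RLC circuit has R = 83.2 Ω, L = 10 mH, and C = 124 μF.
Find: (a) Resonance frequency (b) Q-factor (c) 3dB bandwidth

Step 1 — Resonance condition Im(Z)=0 gives ω₀ = 1/√(LC).
Step 2 — ω₀ = 1/√(0.01·0.000124) = 898 rad/s.
Step 3 — f₀ = ω₀/(2π) = 142.9 Hz.
Step 4 — Series Q: Q = ω₀L/R = 898·0.01/83.2 = 0.1079.
Step 5 — 3dB bandwidth: Δω = ω₀/Q = 8320 rad/s; BW = Δω/(2π) = 1324 Hz.

(a) f₀ = 142.9 Hz  (b) Q = 0.1079  (c) BW = 1324 Hz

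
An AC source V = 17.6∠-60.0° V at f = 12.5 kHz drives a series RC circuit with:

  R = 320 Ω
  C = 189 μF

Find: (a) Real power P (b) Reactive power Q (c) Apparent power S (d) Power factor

Step 1 — Angular frequency: ω = 2π·f = 2π·1.25e+04 = 7.854e+04 rad/s.
Step 2 — Component impedances:
  R: Z = R = 320 Ω
  C: Z = 1/(jωC) = -j/(ω·C) = 0 - j0.06737 Ω
Step 3 — Series combination: Z_total = R + C = 320 - j0.06737 Ω = 320∠-0.0° Ω.
Step 4 — Source phasor: V = 17.6∠-60.0° V = 8.8 - j15.24 V.
Step 5 — Current: I = V / Z = 0.02751 - j0.04763 A = 0.055∠-60.0° A.
Step 6 — Complex power: S = V·I* = 0.968 - j0.0002038 VA.
Step 7 — Real power: P = Re(S) = 0.968 W.
Step 8 — Reactive power: Q = Im(S) = -0.0002038 VAR.
Step 9 — Apparent power: |S| = 0.968 VA.
Step 10 — Power factor: PF = P/|S| = 1 (leading).

(a) P = 0.968 W  (b) Q = -0.0002038 VAR  (c) S = 0.968 VA  (d) PF = 1 (leading)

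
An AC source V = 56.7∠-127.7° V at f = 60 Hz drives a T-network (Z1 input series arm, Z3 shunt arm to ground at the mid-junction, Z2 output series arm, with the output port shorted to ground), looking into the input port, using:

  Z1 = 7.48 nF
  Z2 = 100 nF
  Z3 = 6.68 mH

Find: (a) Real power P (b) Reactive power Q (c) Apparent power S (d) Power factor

Step 1 — Angular frequency: ω = 2π·f = 2π·60 = 377 rad/s.
Step 2 — Component impedances:
  Z1: Z = 1/(jωC) = -j/(ω·C) = 0 - j3.546e+05 Ω
  Z2: Z = 1/(jωC) = -j/(ω·C) = 0 - j2.653e+04 Ω
  Z3: Z = jωL = j·377·0.00668 = 0 + j2.518 Ω
Step 3 — With the output port shorted to ground, the output series arm Z2 runs from the junction to ground; the shunt arm Z3 also runs from the junction to ground. They appear in parallel: Z3 || Z2 = 0 + j2.519 Ω.
Step 4 — Series with input arm Z1: Z_in = Z1 + (Z3 || Z2) = 0 - j3.546e+05 Ω = 3.546e+05∠-90.0° Ω.
Step 5 — Source phasor: V = 56.7∠-127.7° V = -34.67 - j44.86 V.
Step 6 — Current: I = V / Z = 0.0001265 - j9.778e-05 A = 0.0001599∠-37.7° A.
Step 7 — Complex power: S = V·I* = 0 - j0.009066 VA.
Step 8 — Real power: P = Re(S) = 0 W.
Step 9 — Reactive power: Q = Im(S) = -0.009066 VAR.
Step 10 — Apparent power: |S| = 0.009066 VA.
Step 11 — Power factor: PF = P/|S| = 0 (leading).

(a) P = 0 W  (b) Q = -0.009066 VAR  (c) S = 0.009066 VA  (d) PF = 0 (leading)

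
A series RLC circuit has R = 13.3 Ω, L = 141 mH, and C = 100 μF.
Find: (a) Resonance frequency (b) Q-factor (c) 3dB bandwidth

Step 1 — Resonance: ω₀ = 1/√(LC) = 1/√(0.141·0.0001) = 266.3 rad/s.
Step 2 — f₀ = ω₀/(2π) = 42.38 Hz.
Step 3 — Series Q: Q = ω₀L/R = 266.3·0.141/13.3 = 2.823.
Step 4 — Bandwidth: Δω = ω₀/Q = 94.33 rad/s; BW = Δω/(2π) = 15.01 Hz.

(a) f₀ = 42.38 Hz  (b) Q = 2.823  (c) BW = 15.01 Hz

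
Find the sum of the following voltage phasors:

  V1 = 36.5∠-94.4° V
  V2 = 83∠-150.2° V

Step 1 — Convert each phasor to rectangular form:
  V1 = 36.5·(cos(-94.4°) + j·sin(-94.4°)) = -2.8 - j36.39 V
  V2 = 83·(cos(-150.2°) + j·sin(-150.2°)) = -72.02 - j41.25 V
Step 2 — Sum components: V_total = -74.82 - j77.64 V.
Step 3 — Convert to polar: |V_total| = 107.8 V, ∠V_total = -133.9°.

V_total = 107.8∠-133.9° V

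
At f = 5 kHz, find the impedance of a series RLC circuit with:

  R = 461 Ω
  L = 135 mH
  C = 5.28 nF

Step 1 — Angular frequency: ω = 2π·f = 2π·5000 = 3.142e+04 rad/s.
Step 2 — Component impedances:
  R: Z = R = 461 Ω
  L: Z = jωL = j·3.142e+04·0.135 = 0 + j4241 Ω
  C: Z = 1/(jωC) = -j/(ω·C) = 0 - j6029 Ω
Step 3 — Series combination: Z_total = R + L + C = 461 - j1787 Ω = 1846∠-75.5° Ω.

Z = 461 - j1787 Ω = 1846∠-75.5° Ω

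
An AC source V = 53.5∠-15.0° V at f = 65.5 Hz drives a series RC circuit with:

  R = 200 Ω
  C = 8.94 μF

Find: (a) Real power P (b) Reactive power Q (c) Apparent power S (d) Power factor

Step 1 — Angular frequency: ω = 2π·f = 2π·65.5 = 411.5 rad/s.
Step 2 — Component impedances:
  R: Z = R = 200 Ω
  C: Z = 1/(jωC) = -j/(ω·C) = 0 - j271.8 Ω
Step 3 — Series combination: Z_total = R + C = 200 - j271.8 Ω = 337.4∠-53.7° Ω.
Step 4 — Source phasor: V = 53.5∠-15.0° V = 51.68 - j13.85 V.
Step 5 — Current: I = V / Z = 0.1238 + j0.09902 A = 0.1585∠38.7° A.
Step 6 — Complex power: S = V·I* = 5.027 - j6.832 VA.
Step 7 — Real power: P = Re(S) = 5.027 W.
Step 8 — Reactive power: Q = Im(S) = -6.832 VAR.
Step 9 — Apparent power: |S| = 8.482 VA.
Step 10 — Power factor: PF = P/|S| = 0.5927 (leading).

(a) P = 5.027 W  (b) Q = -6.832 VAR  (c) S = 8.482 VA  (d) PF = 0.5927 (leading)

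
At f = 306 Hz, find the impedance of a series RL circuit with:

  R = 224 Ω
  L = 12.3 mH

Step 1 — Angular frequency: ω = 2π·f = 2π·306 = 1923 rad/s.
Step 2 — Component impedances:
  R: Z = R = 224 Ω
  L: Z = jωL = j·1923·0.0123 = 0 + j23.65 Ω
Step 3 — Series combination: Z_total = R + L = 224 + j23.65 Ω = 225.2∠6.0° Ω.

Z = 224 + j23.65 Ω = 225.2∠6.0° Ω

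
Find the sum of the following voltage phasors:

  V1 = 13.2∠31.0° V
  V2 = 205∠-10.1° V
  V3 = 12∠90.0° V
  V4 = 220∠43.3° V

Step 1 — Convert each phasor to rectangular form:
  V1 = 13.2·(cos(31.0°) + j·sin(31.0°)) = 11.31 + j6.799 V
  V2 = 205·(cos(-10.1°) + j·sin(-10.1°)) = 201.8 - j35.95 V
  V3 = 12·(cos(90.0°) + j·sin(90.0°)) = 0 + j12 V
  V4 = 220·(cos(43.3°) + j·sin(43.3°)) = 160.1 + j150.9 V
Step 2 — Sum components: V_total = 373.2 + j133.7 V.
Step 3 — Convert to polar: |V_total| = 396.5 V, ∠V_total = 19.7°.

V_total = 396.5∠19.7° V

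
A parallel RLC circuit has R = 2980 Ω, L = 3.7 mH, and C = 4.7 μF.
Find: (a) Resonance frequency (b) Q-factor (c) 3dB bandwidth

Step 1 — Resonance: ω₀ = 1/√(LC) = 1/√(0.0037·4.7e-06) = 7583 rad/s.
Step 2 — f₀ = ω₀/(2π) = 1207 Hz.
Step 3 — Parallel Q: Q = R/(ω₀L) = 2980/(7583·0.0037) = 106.2.
Step 4 — Bandwidth: Δω = ω₀/Q = 71.4 rad/s; BW = Δω/(2π) = 11.36 Hz.

(a) f₀ = 1207 Hz  (b) Q = 106.2  (c) BW = 11.36 Hz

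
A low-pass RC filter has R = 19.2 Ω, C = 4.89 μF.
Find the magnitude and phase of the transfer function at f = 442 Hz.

Step 1 — Angular frequency: ω = 2π·442 = 2777 rad/s.
Step 2 — Transfer function: H(jω) = 1/(1 + jωRC).
Step 3 — Denominator: 1 + jωRC = 1 + j·2777·19.2·4.89e-06 = 1 + j0.2607.
Step 4 — H = 0.9363 - j0.2441.
Step 5 — Magnitude: |H| = 0.9676 (-0.3 dB); phase: φ = -14.6°.

|H| = 0.9676 (-0.3 dB), φ = -14.6°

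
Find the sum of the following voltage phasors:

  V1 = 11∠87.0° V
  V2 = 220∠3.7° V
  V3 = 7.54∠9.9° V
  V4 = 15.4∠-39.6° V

Step 1 — Convert each phasor to rectangular form:
  V1 = 11·(cos(87.0°) + j·sin(87.0°)) = 0.5757 + j10.98 V
  V2 = 220·(cos(3.7°) + j·sin(3.7°)) = 219.5 + j14.2 V
  V3 = 7.54·(cos(9.9°) + j·sin(9.9°)) = 7.428 + j1.296 V
  V4 = 15.4·(cos(-39.6°) + j·sin(-39.6°)) = 11.87 - j9.816 V
Step 2 — Sum components: V_total = 239.4 + j16.66 V.
Step 3 — Convert to polar: |V_total| = 240 V, ∠V_total = 4.0°.

V_total = 240∠4.0° V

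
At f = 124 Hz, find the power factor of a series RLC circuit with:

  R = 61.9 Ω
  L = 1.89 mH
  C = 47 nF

Step 1 — Angular frequency: ω = 2π·f = 2π·124 = 779.1 rad/s.
Step 2 — Component impedances:
  R: Z = R = 61.9 Ω
  L: Z = jωL = j·779.1·0.00189 = 0 + j1.473 Ω
  C: Z = 1/(jωC) = -j/(ω·C) = 0 - j2.731e+04 Ω
Step 3 — Series combination: Z_total = R + L + C = 61.9 - j2.731e+04 Ω = 2.731e+04∠-89.9° Ω.
Step 4 — Power factor: PF = cos(φ) = Re(Z)/|Z| = 61.9/2.731e+04 = 0.002267.
Step 5 — Type: Im(Z) = -2.731e+04 ⇒ leading (phase φ = -89.9°).

PF = 0.002267 (leading, φ = -89.9°)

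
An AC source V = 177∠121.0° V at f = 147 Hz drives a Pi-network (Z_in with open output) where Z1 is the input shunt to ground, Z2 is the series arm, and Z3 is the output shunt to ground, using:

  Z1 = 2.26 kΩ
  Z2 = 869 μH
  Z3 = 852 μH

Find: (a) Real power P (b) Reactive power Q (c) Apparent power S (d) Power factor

Step 1 — Angular frequency: ω = 2π·f = 2π·147 = 923.6 rad/s.
Step 2 — Component impedances:
  Z1: Z = R = 2260 Ω
  Z2: Z = jωL = j·923.6·0.000869 = 0 + j0.8026 Ω
  Z3: Z = jωL = j·923.6·0.000852 = 0 + j0.7869 Ω
Step 3 — With open output, the series arm Z2 and the output shunt Z3 appear in series to ground: Z2 + Z3 = 0 + j1.59 Ω.
Step 4 — Parallel with input shunt Z1: Z_in = Z1 || (Z2 + Z3) = 0.001118 + j1.59 Ω = 1.59∠90.0° Ω.
Step 5 — Source phasor: V = 177∠121.0° V = -91.16 + j151.7 V.
Step 6 — Current: I = V / Z = 95.41 + j57.42 A = 111.4∠31.0° A.
Step 7 — Complex power: S = V·I* = 13.86 + j1.971e+04 VA.
Step 8 — Real power: P = Re(S) = 13.86 W.
Step 9 — Reactive power: Q = Im(S) = 1.971e+04 VAR.
Step 10 — Apparent power: |S| = 1.971e+04 VA.
Step 11 — Power factor: PF = P/|S| = 0.0007033 (lagging).

(a) P = 13.86 W  (b) Q = 1.971e+04 VAR  (c) S = 1.971e+04 VA  (d) PF = 0.0007033 (lagging)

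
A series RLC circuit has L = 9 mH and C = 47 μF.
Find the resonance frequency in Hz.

Step 1 — Resonance condition Im(Z)=0 gives ω₀ = 1/√(LC).
Step 2 — ω₀ = 1/√(0.009·4.7e-05) = 1538 rad/s.
Step 3 — f₀ = ω₀/(2π) = 244.7 Hz.

f₀ = 244.7 Hz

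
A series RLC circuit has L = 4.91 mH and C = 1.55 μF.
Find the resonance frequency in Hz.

Step 1 — Resonance condition Im(Z)=0 gives ω₀ = 1/√(LC).
Step 2 — ω₀ = 1/√(0.00491·1.55e-06) = 1.146e+04 rad/s.
Step 3 — f₀ = ω₀/(2π) = 1824 Hz.

f₀ = 1824 Hz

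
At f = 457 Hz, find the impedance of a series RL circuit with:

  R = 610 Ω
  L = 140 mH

Step 1 — Angular frequency: ω = 2π·f = 2π·457 = 2871 rad/s.
Step 2 — Component impedances:
  R: Z = R = 610 Ω
  L: Z = jωL = j·2871·0.14 = 0 + j402 Ω
Step 3 — Series combination: Z_total = R + L = 610 + j402 Ω = 730.5∠33.4° Ω.

Z = 610 + j402 Ω = 730.5∠33.4° Ω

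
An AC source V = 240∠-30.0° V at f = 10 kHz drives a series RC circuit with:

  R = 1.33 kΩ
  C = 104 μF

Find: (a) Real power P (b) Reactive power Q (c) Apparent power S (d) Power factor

Step 1 — Angular frequency: ω = 2π·f = 2π·1e+04 = 6.283e+04 rad/s.
Step 2 — Component impedances:
  R: Z = R = 1330 Ω
  C: Z = 1/(jωC) = -j/(ω·C) = 0 - j0.153 Ω
Step 3 — Series combination: Z_total = R + C = 1330 - j0.153 Ω = 1330∠-0.0° Ω.
Step 4 — Source phasor: V = 240∠-30.0° V = 207.8 - j120 V.
Step 5 — Current: I = V / Z = 0.1563 - j0.09021 A = 0.1805∠-30.0° A.
Step 6 — Complex power: S = V·I* = 43.31 - j0.004983 VA.
Step 7 — Real power: P = Re(S) = 43.31 W.
Step 8 — Reactive power: Q = Im(S) = -0.004983 VAR.
Step 9 — Apparent power: |S| = 43.31 VA.
Step 10 — Power factor: PF = P/|S| = 1 (leading).

(a) P = 43.31 W  (b) Q = -0.004983 VAR  (c) S = 43.31 VA  (d) PF = 1 (leading)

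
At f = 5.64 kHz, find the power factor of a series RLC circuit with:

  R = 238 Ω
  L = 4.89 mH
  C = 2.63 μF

Step 1 — Angular frequency: ω = 2π·f = 2π·5640 = 3.544e+04 rad/s.
Step 2 — Component impedances:
  R: Z = R = 238 Ω
  L: Z = jωL = j·3.544e+04·0.00489 = 0 + j173.3 Ω
  C: Z = 1/(jωC) = -j/(ω·C) = 0 - j10.73 Ω
Step 3 — Series combination: Z_total = R + L + C = 238 + j162.6 Ω = 288.2∠34.3° Ω.
Step 4 — Power factor: PF = cos(φ) = Re(Z)/|Z| = 238/288.2 = 0.8258.
Step 5 — Type: Im(Z) = 162.6 ⇒ lagging (phase φ = 34.3°).

PF = 0.8258 (lagging, φ = 34.3°)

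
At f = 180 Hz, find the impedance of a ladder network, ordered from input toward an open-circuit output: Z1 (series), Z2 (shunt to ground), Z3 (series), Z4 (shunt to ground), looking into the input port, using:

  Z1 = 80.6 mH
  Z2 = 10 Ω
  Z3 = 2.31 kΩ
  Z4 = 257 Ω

Step 1 — Angular frequency: ω = 2π·f = 2π·180 = 1131 rad/s.
Step 2 — Component impedances:
  Z1: Z = jωL = j·1131·0.0806 = 0 + j91.16 Ω
  Z2: Z = R = 10 Ω
  Z3: Z = R = 2310 Ω
  Z4: Z = R = 257 Ω
Step 3 — Ladder network (open output): work backward from the far end, alternating series and parallel combinations. Z_in = 9.961 + j91.16 Ω = 91.7∠83.8° Ω.

Z = 9.961 + j91.16 Ω = 91.7∠83.8° Ω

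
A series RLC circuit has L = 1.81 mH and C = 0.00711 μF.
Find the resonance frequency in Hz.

Step 1 — Resonance condition Im(Z)=0 gives ω₀ = 1/√(LC).
Step 2 — ω₀ = 1/√(0.00181·7.11e-09) = 2.788e+05 rad/s.
Step 3 — f₀ = ω₀/(2π) = 4.437e+04 Hz.

f₀ = 4.437e+04 Hz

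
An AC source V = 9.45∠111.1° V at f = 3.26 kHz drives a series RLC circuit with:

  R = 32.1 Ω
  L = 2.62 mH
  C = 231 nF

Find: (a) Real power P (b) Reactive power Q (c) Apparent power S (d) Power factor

Step 1 — Angular frequency: ω = 2π·f = 2π·3260 = 2.048e+04 rad/s.
Step 2 — Component impedances:
  R: Z = R = 32.1 Ω
  L: Z = jωL = j·2.048e+04·0.00262 = 0 + j53.67 Ω
  C: Z = 1/(jωC) = -j/(ω·C) = 0 - j211.3 Ω
Step 3 — Series combination: Z_total = R + L + C = 32.1 - j157.7 Ω = 160.9∠-78.5° Ω.
Step 4 — Source phasor: V = 9.45∠111.1° V = -3.402 + j8.816 V.
Step 5 — Current: I = V / Z = -0.05791 - j0.009787 A = 0.05873∠-170.4° A.
Step 6 — Complex power: S = V·I* = 0.1107 - j0.5438 VA.
Step 7 — Real power: P = Re(S) = 0.1107 W.
Step 8 — Reactive power: Q = Im(S) = -0.5438 VAR.
Step 9 — Apparent power: |S| = 0.555 VA.
Step 10 — Power factor: PF = P/|S| = 0.1995 (leading).

(a) P = 0.1107 W  (b) Q = -0.5438 VAR  (c) S = 0.555 VA  (d) PF = 0.1995 (leading)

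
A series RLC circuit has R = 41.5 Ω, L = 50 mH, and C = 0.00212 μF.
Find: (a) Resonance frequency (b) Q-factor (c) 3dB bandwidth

Step 1 — Resonance condition Im(Z)=0 gives ω₀ = 1/√(LC).
Step 2 — ω₀ = 1/√(0.05·2.12e-09) = 9.713e+04 rad/s.
Step 3 — f₀ = ω₀/(2π) = 1.546e+04 Hz.
Step 4 — Series Q: Q = ω₀L/R = 9.713e+04·0.05/41.5 = 117.
Step 5 — 3dB bandwidth: Δω = ω₀/Q = 830 rad/s; BW = Δω/(2π) = 132.1 Hz.

(a) f₀ = 1.546e+04 Hz  (b) Q = 117  (c) BW = 132.1 Hz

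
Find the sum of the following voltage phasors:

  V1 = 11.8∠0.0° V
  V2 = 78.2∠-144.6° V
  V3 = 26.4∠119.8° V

Step 1 — Convert each phasor to rectangular form:
  V1 = 11.8·(cos(0.0°) + j·sin(0.0°)) = 11.8 V
  V2 = 78.2·(cos(-144.6°) + j·sin(-144.6°)) = -63.74 - j45.3 V
  V3 = 26.4·(cos(119.8°) + j·sin(119.8°)) = -13.12 + j22.91 V
Step 2 — Sum components: V_total = -65.06 - j22.39 V.
Step 3 — Convert to polar: |V_total| = 68.81 V, ∠V_total = -161.0°.

V_total = 68.81∠-161.0° V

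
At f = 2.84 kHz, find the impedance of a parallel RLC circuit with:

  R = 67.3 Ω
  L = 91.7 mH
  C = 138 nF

Step 1 — Angular frequency: ω = 2π·f = 2π·2840 = 1.784e+04 rad/s.
Step 2 — Component impedances:
  R: Z = R = 67.3 Ω
  L: Z = jωL = j·1.784e+04·0.0917 = 0 + j1636 Ω
  C: Z = 1/(jωC) = -j/(ω·C) = 0 - j406.1 Ω
Step 3 — Parallel combination: 1/Z_total = 1/R + 1/L + 1/C; Z_total = 66.27 - j8.257 Ω = 66.78∠-7.1° Ω.

Z = 66.27 - j8.257 Ω = 66.78∠-7.1° Ω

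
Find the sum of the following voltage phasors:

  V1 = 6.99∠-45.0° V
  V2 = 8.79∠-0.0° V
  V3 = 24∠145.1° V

Step 1 — Convert each phasor to rectangular form:
  V1 = 6.99·(cos(-45.0°) + j·sin(-45.0°)) = 4.943 - j4.943 V
  V2 = 8.79·(cos(-0.0°) + j·sin(-0.0°)) = 8.79 V
  V3 = 24·(cos(145.1°) + j·sin(145.1°)) = -19.68 + j13.73 V
Step 2 — Sum components: V_total = -5.951 + j8.789 V.
Step 3 — Convert to polar: |V_total| = 10.61 V, ∠V_total = 124.1°.

V_total = 10.61∠124.1° V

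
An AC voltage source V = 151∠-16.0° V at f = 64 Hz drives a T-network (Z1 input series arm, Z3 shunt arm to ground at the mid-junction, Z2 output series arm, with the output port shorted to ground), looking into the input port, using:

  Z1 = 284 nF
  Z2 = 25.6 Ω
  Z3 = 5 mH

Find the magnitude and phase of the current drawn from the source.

Step 1 — Angular frequency: ω = 2π·f = 2π·64 = 402.1 rad/s.
Step 2 — Component impedances:
  Z1: Z = 1/(jωC) = -j/(ω·C) = 0 - j8756 Ω
  Z2: Z = R = 25.6 Ω
  Z3: Z = jωL = j·402.1·0.005 = 0 + j2.011 Ω
Step 3 — With the output port shorted to ground, the output series arm Z2 runs from the junction to ground; the shunt arm Z3 also runs from the junction to ground. They appear in parallel: Z3 || Z2 = 0.1569 + j1.998 Ω.
Step 4 — Series with input arm Z1: Z_in = Z1 + (Z3 || Z2) = 0.1569 - j8754 Ω = 8754∠-90.0° Ω.
Step 5 — Source phasor: V = 151∠-16.0° V = 145.2 - j41.62 V.
Step 6 — Ohm's law: I = V / Z_total = (145.2 - j41.62) / (0.1569 - j8754) = 0.004755 + j0.01658 A.
Step 7 — Convert to polar: |I| = 0.01725 A, ∠I = 74.0°.

I = 0.01725∠74.0° A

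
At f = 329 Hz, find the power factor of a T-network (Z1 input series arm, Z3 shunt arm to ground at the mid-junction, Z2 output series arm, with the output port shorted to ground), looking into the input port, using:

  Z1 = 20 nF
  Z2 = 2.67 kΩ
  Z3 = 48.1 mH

Step 1 — Angular frequency: ω = 2π·f = 2π·329 = 2067 rad/s.
Step 2 — Component impedances:
  Z1: Z = 1/(jωC) = -j/(ω·C) = 0 - j2.419e+04 Ω
  Z2: Z = R = 2670 Ω
  Z3: Z = jωL = j·2067·0.0481 = 0 + j99.43 Ω
Step 3 — With the output port shorted to ground, the output series arm Z2 runs from the junction to ground; the shunt arm Z3 also runs from the junction to ground. They appear in parallel: Z3 || Z2 = 3.698 + j99.29 Ω.
Step 4 — Series with input arm Z1: Z_in = Z1 + (Z3 || Z2) = 3.698 - j2.409e+04 Ω = 2.409e+04∠-90.0° Ω.
Step 5 — Power factor: PF = cos(φ) = Re(Z)/|Z| = 3.698/2.409e+04 = 0.0001535.
Step 6 — Type: Im(Z) = -2.409e+04 ⇒ leading (phase φ = -90.0°).

PF = 0.0001535 (leading, φ = -90.0°)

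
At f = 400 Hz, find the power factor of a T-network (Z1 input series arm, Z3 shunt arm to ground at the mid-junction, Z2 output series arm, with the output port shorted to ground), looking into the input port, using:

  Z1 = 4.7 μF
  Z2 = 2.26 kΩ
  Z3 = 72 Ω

Step 1 — Angular frequency: ω = 2π·f = 2π·400 = 2513 rad/s.
Step 2 — Component impedances:
  Z1: Z = 1/(jωC) = -j/(ω·C) = 0 - j84.66 Ω
  Z2: Z = R = 2260 Ω
  Z3: Z = R = 72 Ω
Step 3 — With the output port shorted to ground, the output series arm Z2 runs from the junction to ground; the shunt arm Z3 also runs from the junction to ground. They appear in parallel: Z3 || Z2 = 69.78 Ω.
Step 4 — Series with input arm Z1: Z_in = Z1 + (Z3 || Z2) = 69.78 - j84.66 Ω = 109.7∠-50.5° Ω.
Step 5 — Power factor: PF = cos(φ) = Re(Z)/|Z| = 69.777/109.71 = 0.636.
Step 6 — Type: Im(Z) = -84.66 ⇒ leading (phase φ = -50.5°).

PF = 0.636 (leading, φ = -50.5°)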